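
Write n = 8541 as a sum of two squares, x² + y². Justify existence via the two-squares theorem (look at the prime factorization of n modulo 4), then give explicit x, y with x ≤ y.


Step 1: Factor n = 8541 = 3^2 · 13 · 73.
Step 2: Check the mod-4 condition on each prime factor: 3 ≡ 3 (mod 4), exponent 2 (must be even); 13 ≡ 1 (mod 4), exponent 1; 73 ≡ 1 (mod 4), exponent 1.
All primes ≡ 3 (mod 4) appear to even exponent (or don't appear), so by the two-squares theorem n IS expressible as a sum of two squares.
Step 3: Build a representation. Group n = k² · m with k = 3 and m = 13 · 73 = 949 (a product of primes ≡ 1 (mod 4)); a representation of m scales to one of n via (k·x)² + (k·y)² = k²(x² + y²). Each prime p ≡ 1 (mod 4) is itself a sum of two squares; find a² by testing p − a² for a perfect square:
  13: 13 − 1² = 12, 13 − 2² = 9 = 3² ⇒ 13 = 2² + 3².
  73: 73 − 1² = 72, 73 − 2² = 69, 73 − 3² = 64 = 8² ⇒ 73 = 3² + 8².
  Combine using the Brahmagupta–Fibonacci identity (a² + b²)(c² + d²) = (ac − bd)² + (ad + bc)² = (ac + bd)² + (ad − bc)²:
  13 · 73 = 949: from (2² + 3²)(3² + 8²), take (2·3 − 3·8, 2·8 + 3·3) = (6 − 24, 16 + 9) = (-18, 25); dropping signs (only squares matter) gives (18, 25); check 18² + 25² = 324 + 625 = 949 ✓.
  Scale by k = 3: (3·18, 3·25) = (54, 75).
Step 4: Order so x ≤ y and verify: 54² + 75² = 2916 + 5625 = 8541 = n. ✓

n = 8541 = 54² + 75² (one valid representation with x ≤ y).


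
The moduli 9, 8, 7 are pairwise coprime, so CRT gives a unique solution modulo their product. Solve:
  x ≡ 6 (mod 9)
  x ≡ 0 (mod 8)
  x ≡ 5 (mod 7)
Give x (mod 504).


Moduli 9, 8, 7 are pairwise coprime; by CRT there is a unique solution modulo M = 9 · 8 · 7 = 504.
Solve pairwise, accumulating the modulus:
  Start with x ≡ 6 (mod 9).
  Combine with x ≡ 0 (mod 8): since gcd(9, 8) = 1, we get a unique residue mod 72.
    Write x = 6 + 9·t and substitute into x ≡ 0 (mod 8): 9·t ≡ 0 − 6 = -6 (mod 8).
    Reduce coefficients mod 8: 1·t ≡ 2 (mod 8).
    So t ≡ 2 (mod 8).
    Then x = 6 + 9·2 = 24, valid modulo lcm(9, 8) = 72: x ≡ 24 (mod 72).
  Combine with x ≡ 5 (mod 7): since gcd(72, 7) = 1, we get a unique residue mod 504.
    Write x = 24 + 72·t and substitute into x ≡ 5 (mod 7): 72·t ≡ 5 − 24 = -19 (mod 7).
    Reduce coefficients mod 7: 2·t ≡ 2 (mod 7).
    The inverse of 2 mod 7 is 4 (since 2·4 = 8 = 1·7 + 1), so t ≡ 4·2 = 8 ≡ 1 (mod 7).
    Then x = 24 + 72·1 = 96, valid modulo lcm(72, 7) = 504: x ≡ 96 (mod 504).
Verify: 96 mod 9 = 6 ✓, 96 mod 8 = 0 ✓, 96 mod 7 = 5 ✓.

x ≡ 96 (mod 504).


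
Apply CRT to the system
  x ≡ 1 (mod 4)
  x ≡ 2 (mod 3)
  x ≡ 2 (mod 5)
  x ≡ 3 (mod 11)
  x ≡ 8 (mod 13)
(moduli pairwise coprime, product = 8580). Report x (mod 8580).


Product of moduli M = 4 · 3 · 5 · 11 · 13 = 8580.
Merge one congruence at a time:
  Start: x ≡ 1 (mod 4).
  Combine with x ≡ 2 (mod 3); new modulus lcm = 12.
    Write x = 1 + 4·t and substitute into x ≡ 2 (mod 3): 4·t ≡ 2 − 1 = 1 (mod 3).
    Reduce coefficients mod 3: 1·t ≡ 1 (mod 3).
    So t ≡ 1 (mod 3).
    Then x = 1 + 4·1 = 5, valid modulo lcm(4, 3) = 12: x ≡ 5 (mod 12).
  Combine with x ≡ 2 (mod 5); new modulus lcm = 60.
    Write x = 5 + 12·t and substitute into x ≡ 2 (mod 5): 12·t ≡ 2 − 5 = -3 (mod 5).
    Reduce coefficients mod 5: 2·t ≡ 2 (mod 5).
    The inverse of 2 mod 5 is 3 (since 2·3 = 6 = 1·5 + 1), so t ≡ 3·2 = 6 ≡ 1 (mod 5).
    Then x = 5 + 12·1 = 17, valid modulo lcm(12, 5) = 60: x ≡ 17 (mod 60).
  Combine with x ≡ 3 (mod 11); new modulus lcm = 660.
    Write x = 17 + 60·t and substitute into x ≡ 3 (mod 11): 60·t ≡ 3 − 17 = -14 (mod 11).
    Reduce coefficients mod 11: 5·t ≡ 8 (mod 11).
    The inverse of 5 mod 11 is 9 (since 5·9 = 45 = 4·11 + 1), so t ≡ 9·8 = 72 ≡ 6 (mod 11).
    Then x = 17 + 60·6 = 377, valid modulo lcm(60, 11) = 660: x ≡ 377 (mod 660).
  Combine with x ≡ 8 (mod 13); new modulus lcm = 8580.
    Write x = 377 + 660·t and substitute into x ≡ 8 (mod 13): 660·t ≡ 8 − 377 = -369 (mod 13).
    Reduce coefficients mod 13: 10·t ≡ 8 (mod 13).
    The inverse of 10 mod 13 is 4 (since 10·4 = 40 = 3·13 + 1), so t ≡ 4·8 = 32 ≡ 6 (mod 13).
    Then x = 377 + 660·6 = 4337, valid modulo lcm(660, 13) = 8580: x ≡ 4337 (mod 8580).
Verify against each original: 4337 mod 4 = 1, 4337 mod 3 = 2, 4337 mod 5 = 2, 4337 mod 11 = 3, 4337 mod 13 = 8.

x ≡ 4337 (mod 8580).


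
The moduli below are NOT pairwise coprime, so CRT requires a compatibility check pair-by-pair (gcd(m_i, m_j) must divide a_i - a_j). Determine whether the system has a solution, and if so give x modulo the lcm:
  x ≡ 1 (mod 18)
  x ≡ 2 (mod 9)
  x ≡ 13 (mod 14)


Moduli 18, 9, 14 are not pairwise coprime, so CRT works modulo lcm(m_i) when all pairwise compatibility conditions hold.
Pairwise compatibility: gcd(m_i, m_j) must divide a_i - a_j for every pair.
Merge one congruence at a time:
  Start: x ≡ 1 (mod 18).
  Combine with x ≡ 2 (mod 9): gcd(18, 9) = 9, and 2 - 1 = 1 is NOT divisible by 9.
    ⇒ system is inconsistent (no integer solution).

No solution (the system is inconsistent).


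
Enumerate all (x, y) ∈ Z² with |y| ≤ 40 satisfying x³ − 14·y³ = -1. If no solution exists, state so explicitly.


The equation is x³ - 14y³ = -1. For fixed y, x³ = 14·y³ − 1, so a solution requires the RHS to be a perfect cube.
Strategy: iterate y from -40 to 40, compute RHS = 14·y³ − 1, and check whether it is a (positive or negative) perfect cube.
Check small values of y:
  y = 0: RHS = -1 = (-1)³ ⇒ x = -1 works.
  y = 1: RHS = 13 is not a perfect cube.
  y = -1: RHS = -15 is not a perfect cube.
  y = 2: RHS = 111 is not a perfect cube.
  y = -2: RHS = -113 is not a perfect cube.
  y = 3: RHS = 377 is not a perfect cube.
  y = -3: RHS = -379 is not a perfect cube.
Continuing the search up to |y| = 40 finds no further solutions beyond those listed.
Collected solutions: (-1, 0).

Solutions (with |y| ≤ 40): (-1, 0).


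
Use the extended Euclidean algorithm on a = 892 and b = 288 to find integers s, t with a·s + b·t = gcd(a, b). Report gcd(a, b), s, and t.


Euclidean algorithm on (892, 288) — divide until remainder is 0:
  892 = 3 · 288 + 28
  288 = 10 · 28 + 8
  28 = 3 · 8 + 4
  8 = 2 · 4 + 0
gcd(892, 288) = 4.
Track Bezout coefficients alongside the remainders: start with r₀ = 892 = a·1 + b·0 (s = 1, t = 0) and r₁ = 288 = a·0 + b·1 (s = 0, t = 1); each new remainder r_{k+1} = r_{k-1} − q_k·r_k inherits s_{k+1} = s_{k-1} − q_k·s_k, t_{k+1} = t_{k-1} − q_k·t_k, so r_k = a·s_k + b·t_k at every step:
  q = 3: r = 28, s = 1 − 3·0 = 1, t = 0 − 3·1 = -3  (check: 892·1 + 288·(-3) = 28)
  q = 10: r = 8, s = 0 − 10·1 = -10, t = 1 − 10·(-3) = 31  (check: 892·(-10) + 288·31 = 8)
  q = 3: r = 4, s = 1 − 3·(-10) = 31, t = -3 − 3·31 = -96  (check: 892·31 + 288·(-96) = 4)
The row with r = 4 (the gcd) gives the Bezout coefficients s = 31, t = -96.
Result: 892 · (31) + 288 · (-96) = 4.

gcd(892, 288) = 4; s = 31, t = -96 (check: 892·31 + 288·(-96) = 4).


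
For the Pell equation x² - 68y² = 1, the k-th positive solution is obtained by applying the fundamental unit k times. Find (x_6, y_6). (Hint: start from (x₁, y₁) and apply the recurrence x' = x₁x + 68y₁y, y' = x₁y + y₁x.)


Step 1: Find the fundamental solution (x₁, y₁) of x² - 68y² = 1.
  Expand √68 as a continued fraction. a₀ = ⌊√68⌋ = 8; iterate m_{k+1} = d_k·a_k − m_k, d_{k+1} = (68 − m_{k+1}²)/d_k, a_{k+1} = ⌊(a₀ + m_{k+1})/d_{k+1}⌋ (starting m₀ = 0, d₀ = 1), with convergents p_k = a_k·p_{k-1} + p_{k-2}, q_k = a_k·q_{k-1} + q_{k-2} (p₋₁ = 1, q₋₁ = 0):
  k = 0: a₀ = 8; p₀/q₀ = 8/1; p₀² − 68·q₀² = 64 − 68 = -4.
  k = 1: m = 8, d = 4, a = ⌊(8 + 8)/4⌋ = 4; p/q = (4·8 + 1)/(4·1 + 0) = 33/4; p² − 68·q² = 1089 − 1088 = 1.
  The first convergent with p² − 68·q² = 1 gives the fundamental solution (x₁, y₁) = (33, 4).
Step 2: Apply the recurrence (x_{n+1}, y_{n+1}) = (x₁x_n + 68y₁y_n, x₁y_n + y₁x_n) repeatedly.
  From (x_1, y_1) = (33, 4): x_2 = 33·33 + 68·4·4 = 2177; y_2 = 33·4 + 4·33 = 264.
  From (x_2, y_2) = (2177, 264): x_3 = 33·2177 + 68·4·264 = 143649; y_3 = 33·264 + 4·2177 = 17420.
  From (x_3, y_3) = (143649, 17420): x_4 = 33·143649 + 68·4·17420 = 9478657; y_4 = 33·17420 + 4·143649 = 1149456.
  From (x_4, y_4) = (9478657, 1149456): x_5 = 33·9478657 + 68·4·1149456 = 625447713; y_5 = 33·1149456 + 4·9478657 = 75846676.
  From (x_5, y_5) = (625447713, 75846676): x_6 = 33·625447713 + 68·4·75846676 = 41270070401; y_6 = 33·75846676 + 4·625447713 = 5004731160.
Step 3: Verify x_6² - 68·y_6² = 1703218710903496300801 - 1703218710903496300800 = 1 (should be 1). ✓

(x_1, y_1) = (33, 4); (x_6, y_6) = (41270070401, 5004731160).


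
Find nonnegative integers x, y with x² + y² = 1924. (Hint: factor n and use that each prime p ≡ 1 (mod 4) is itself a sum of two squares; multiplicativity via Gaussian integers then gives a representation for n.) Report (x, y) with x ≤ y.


Step 1: Factor n = 1924 = 2^2 · 13 · 37.
Step 2: Check the mod-4 condition on each prime factor: 2 = 2 (special); 13 ≡ 1 (mod 4), exponent 1; 37 ≡ 1 (mod 4), exponent 1.
All primes ≡ 3 (mod 4) appear to even exponent (or don't appear), so by the two-squares theorem n IS expressible as a sum of two squares.
Step 3: Build a representation. Group n = k² · m with k = 2 and m = 13 · 37 = 481 (a product of primes ≡ 1 (mod 4)); a representation of m scales to one of n via (k·x)² + (k·y)² = k²(x² + y²). Each prime p ≡ 1 (mod 4) is itself a sum of two squares; find a² by testing p − a² for a perfect square:
  13: 13 − 1² = 12, 13 − 2² = 9 = 3² ⇒ 13 = 2² + 3².
  37: 37 − 1² = 36 = 6² ⇒ 37 = 1² + 6².
  Combine using the Brahmagupta–Fibonacci identity (a² + b²)(c² + d²) = (ac − bd)² + (ad + bc)² = (ac + bd)² + (ad − bc)²:
  13 · 37 = 481: from (2² + 3²)(1² + 6²), take (2·1 − 3·6, 2·6 + 3·1) = (2 − 18, 12 + 3) = (-16, 15); dropping signs (only squares matter) gives (16, 15); check 16² + 15² = 256 + 225 = 481 ✓.
  Scale by k = 2: (2·16, 2·15) = (32, 30).
Step 4: Order so x ≤ y and verify: 30² + 32² = 900 + 1024 = 1924 = n. ✓

n = 1924 = 30² + 32² (one valid representation with x ≤ y).


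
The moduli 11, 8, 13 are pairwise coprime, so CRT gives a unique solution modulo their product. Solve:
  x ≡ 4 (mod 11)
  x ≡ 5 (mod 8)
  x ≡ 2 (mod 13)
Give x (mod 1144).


Moduli 11, 8, 13 are pairwise coprime; by CRT there is a unique solution modulo M = 11 · 8 · 13 = 1144.
Solve pairwise, accumulating the modulus:
  Start with x ≡ 4 (mod 11).
  Combine with x ≡ 5 (mod 8): since gcd(11, 8) = 1, we get a unique residue mod 88.
    Write x = 4 + 11·t and substitute into x ≡ 5 (mod 8): 11·t ≡ 5 − 4 = 1 (mod 8).
    Reduce coefficients mod 8: 3·t ≡ 1 (mod 8).
    The inverse of 3 mod 8 is 3 (since 3·3 = 9 = 1·8 + 1), so t ≡ 3·1 = 3 ≡ 3 (mod 8).
    Then x = 4 + 11·3 = 37, valid modulo lcm(11, 8) = 88: x ≡ 37 (mod 88).
  Combine with x ≡ 2 (mod 13): since gcd(88, 13) = 1, we get a unique residue mod 1144.
    Write x = 37 + 88·t and substitute into x ≡ 2 (mod 13): 88·t ≡ 2 − 37 = -35 (mod 13).
    Reduce coefficients mod 13: 10·t ≡ 4 (mod 13).
    The inverse of 10 mod 13 is 4 (since 10·4 = 40 = 3·13 + 1), so t ≡ 4·4 = 16 ≡ 3 (mod 13).
    Then x = 37 + 88·3 = 301, valid modulo lcm(88, 13) = 1144: x ≡ 301 (mod 1144).
Verify: 301 mod 11 = 4 ✓, 301 mod 8 = 5 ✓, 301 mod 13 = 2 ✓.

x ≡ 301 (mod 1144).


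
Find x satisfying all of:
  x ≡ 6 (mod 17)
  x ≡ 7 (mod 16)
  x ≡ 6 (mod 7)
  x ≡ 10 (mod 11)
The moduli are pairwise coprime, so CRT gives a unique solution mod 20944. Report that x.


Product of moduli M = 17 · 16 · 7 · 11 = 20944.
Merge one congruence at a time:
  Start: x ≡ 6 (mod 17).
  Combine with x ≡ 7 (mod 16); new modulus lcm = 272.
    Write x = 6 + 17·t and substitute into x ≡ 7 (mod 16): 17·t ≡ 7 − 6 = 1 (mod 16).
    Reduce coefficients mod 16: 1·t ≡ 1 (mod 16).
    So t ≡ 1 (mod 16).
    Then x = 6 + 17·1 = 23, valid modulo lcm(17, 16) = 272: x ≡ 23 (mod 272).
  Combine with x ≡ 6 (mod 7); new modulus lcm = 1904.
    Write x = 23 + 272·t and substitute into x ≡ 6 (mod 7): 272·t ≡ 6 − 23 = -17 (mod 7).
    Reduce coefficients mod 7: 6·t ≡ 4 (mod 7).
    The inverse of 6 mod 7 is 6 (since 6·6 = 36 = 5·7 + 1), so t ≡ 6·4 = 24 ≡ 3 (mod 7).
    Then x = 23 + 272·3 = 839, valid modulo lcm(272, 7) = 1904: x ≡ 839 (mod 1904).
  Combine with x ≡ 10 (mod 11); new modulus lcm = 20944.
    Write x = 839 + 1904·t and substitute into x ≡ 10 (mod 11): 1904·t ≡ 10 − 839 = -829 (mod 11).
    Reduce coefficients mod 11: 1·t ≡ 7 (mod 11).
    So t ≡ 7 (mod 11).
    Then x = 839 + 1904·7 = 14167, valid modulo lcm(1904, 11) = 20944: x ≡ 14167 (mod 20944).
Verify against each original: 14167 mod 17 = 6, 14167 mod 16 = 7, 14167 mod 7 = 6, 14167 mod 11 = 10.

x ≡ 14167 (mod 20944).


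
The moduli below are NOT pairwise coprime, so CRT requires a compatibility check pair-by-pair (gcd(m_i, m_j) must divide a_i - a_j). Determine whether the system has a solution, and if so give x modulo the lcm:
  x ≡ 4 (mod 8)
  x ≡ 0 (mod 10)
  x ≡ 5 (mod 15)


Moduli 8, 10, 15 are not pairwise coprime, so CRT works modulo lcm(m_i) when all pairwise compatibility conditions hold.
Pairwise compatibility: gcd(m_i, m_j) must divide a_i - a_j for every pair.
Merge one congruence at a time:
  Start: x ≡ 4 (mod 8).
  Combine with x ≡ 0 (mod 10): gcd(8, 10) = 2; 0 - 4 = -4, which IS divisible by 2, so compatible.
    Write x = 4 + 8·t and substitute into x ≡ 0 (mod 10): 8·t ≡ 0 − 4 = -4 (mod 10).
    Divide the congruence (and modulus) by g = 2: 4·t ≡ -2 (mod 5).
    Reduce coefficients mod 5: 4·t ≡ 3 (mod 5).
    The inverse of 4 mod 5 is 4 (since 4·4 = 16 = 3·5 + 1), so t ≡ 4·3 = 12 ≡ 2 (mod 5).
    Then x = 4 + 8·2 = 20, valid modulo lcm(8, 10) = 40: x ≡ 20 (mod 40).
  Combine with x ≡ 5 (mod 15): gcd(40, 15) = 5; 5 - 20 = -15, which IS divisible by 5, so compatible.
    Write x = 20 + 40·t and substitute into x ≡ 5 (mod 15): 40·t ≡ 5 − 20 = -15 (mod 15).
    Divide the congruence (and modulus) by g = 5: 8·t ≡ -3 (mod 3).
    Reduce coefficients mod 3: 2·t ≡ 0 (mod 3).
    The inverse of 2 mod 3 is 2 (since 2·2 = 4 = 1·3 + 1), so t ≡ 2·0 = 0 ≡ 0 (mod 3).
    Then x = 20 + 40·0 = 20, valid modulo lcm(40, 15) = 120: x ≡ 20 (mod 120).
Verify: 20 mod 8 = 4, 20 mod 10 = 0, 20 mod 15 = 5.

x ≡ 20 (mod 120).


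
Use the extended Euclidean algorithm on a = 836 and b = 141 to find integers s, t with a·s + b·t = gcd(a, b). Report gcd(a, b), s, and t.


Euclidean algorithm on (836, 141) — divide until remainder is 0:
  836 = 5 · 141 + 131
  141 = 1 · 131 + 10
  131 = 13 · 10 + 1
  10 = 10 · 1 + 0
gcd(836, 141) = 1.
Track Bezout coefficients alongside the remainders: start with r₀ = 836 = a·1 + b·0 (s = 1, t = 0) and r₁ = 141 = a·0 + b·1 (s = 0, t = 1); each new remainder r_{k+1} = r_{k-1} − q_k·r_k inherits s_{k+1} = s_{k-1} − q_k·s_k, t_{k+1} = t_{k-1} − q_k·t_k, so r_k = a·s_k + b·t_k at every step:
  q = 5: r = 131, s = 1 − 5·0 = 1, t = 0 − 5·1 = -5  (check: 836·1 + 141·(-5) = 131)
  q = 1: r = 10, s = 0 − 1·1 = -1, t = 1 − 1·(-5) = 6  (check: 836·(-1) + 141·6 = 10)
  q = 13: r = 1, s = 1 − 13·(-1) = 14, t = -5 − 13·6 = -83  (check: 836·14 + 141·(-83) = 1)
The row with r = 1 (the gcd) gives the Bezout coefficients s = 14, t = -83.
Result: 836 · (14) + 141 · (-83) = 1.

gcd(836, 141) = 1; s = 14, t = -83 (check: 836·14 + 141·(-83) = 1).


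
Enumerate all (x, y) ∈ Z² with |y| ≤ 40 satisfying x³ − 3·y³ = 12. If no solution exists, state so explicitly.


The equation is x³ - 3y³ = 12. For fixed y, x³ = 3·y³ + 12, so a solution requires the RHS to be a perfect cube.
Strategy: iterate y from -40 to 40, compute RHS = 3·y³ + 12, and check whether it is a (positive or negative) perfect cube.
Check small values of y:
  y = 0: RHS = 12 is not a perfect cube.
  y = 1: RHS = 15 is not a perfect cube.
  y = -1: RHS = 9 is not a perfect cube.
  y = 2: RHS = 36 is not a perfect cube.
  y = -2: RHS = -12 is not a perfect cube.
  y = 3: RHS = 93 is not a perfect cube.
  y = -3: RHS = -69 is not a perfect cube.
Continuing the search up to |y| = 40 finds no solutions either.
No (x, y) in the scanned range satisfies the equation.

No integer solutions with |y| ≤ 40.


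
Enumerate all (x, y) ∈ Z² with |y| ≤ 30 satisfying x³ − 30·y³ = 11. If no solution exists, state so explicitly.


The equation is x³ - 30y³ = 11. For fixed y, x³ = 30·y³ + 11, so a solution requires the RHS to be a perfect cube.
Strategy: iterate y from -30 to 30, compute RHS = 30·y³ + 11, and check whether it is a (positive or negative) perfect cube.
Check small values of y:
  y = 0: RHS = 11 is not a perfect cube.
  y = 1: RHS = 41 is not a perfect cube.
  y = -1: RHS = -19 is not a perfect cube.
  y = 2: RHS = 251 is not a perfect cube.
  y = -2: RHS = -229 is not a perfect cube.
  y = 3: RHS = 821 is not a perfect cube.
  y = -3: RHS = -799 is not a perfect cube.
Continuing the search up to |y| = 30 finds no solutions either.
No (x, y) in the scanned range satisfies the equation.

No integer solutions with |y| ≤ 30.


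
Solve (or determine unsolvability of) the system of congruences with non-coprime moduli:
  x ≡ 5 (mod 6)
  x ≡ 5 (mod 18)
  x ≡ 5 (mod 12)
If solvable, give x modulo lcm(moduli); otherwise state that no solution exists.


Moduli 6, 18, 12 are not pairwise coprime, so CRT works modulo lcm(m_i) when all pairwise compatibility conditions hold.
Pairwise compatibility: gcd(m_i, m_j) must divide a_i - a_j for every pair.
Merge one congruence at a time:
  Start: x ≡ 5 (mod 6).
  Combine with x ≡ 5 (mod 18): gcd(6, 18) = 6; 5 - 5 = 0, which IS divisible by 6, so compatible.
    Write x = 5 + 6·t and substitute into x ≡ 5 (mod 18): 6·t ≡ 5 − 5 = 0 (mod 18).
    Divide the congruence (and modulus) by g = 6: 1·t ≡ 0 (mod 3).
    So t ≡ 0 (mod 3).
    Then x = 5 + 6·0 = 5, valid modulo lcm(6, 18) = 18: x ≡ 5 (mod 18).
  Combine with x ≡ 5 (mod 12): gcd(18, 12) = 6; 5 - 5 = 0, which IS divisible by 6, so compatible.
    Write x = 5 + 18·t and substitute into x ≡ 5 (mod 12): 18·t ≡ 5 − 5 = 0 (mod 12).
    Divide the congruence (and modulus) by g = 6: 3·t ≡ 0 (mod 2).
    Reduce coefficients mod 2: 1·t ≡ 0 (mod 2).
    So t ≡ 0 (mod 2).
    Then x = 5 + 18·0 = 5, valid modulo lcm(18, 12) = 36: x ≡ 5 (mod 36).
Verify: 5 mod 6 = 5, 5 mod 18 = 5, 5 mod 12 = 5.

x ≡ 5 (mod 36).


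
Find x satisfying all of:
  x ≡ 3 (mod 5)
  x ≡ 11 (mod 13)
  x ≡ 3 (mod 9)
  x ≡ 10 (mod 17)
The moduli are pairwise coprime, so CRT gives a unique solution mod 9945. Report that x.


Product of moduli M = 5 · 13 · 9 · 17 = 9945.
Merge one congruence at a time:
  Start: x ≡ 3 (mod 5).
  Combine with x ≡ 11 (mod 13); new modulus lcm = 65.
    Write x = 3 + 5·t and substitute into x ≡ 11 (mod 13): 5·t ≡ 11 − 3 = 8 (mod 13).
    The inverse of 5 mod 13 is 8 (since 5·8 = 40 = 3·13 + 1), so t ≡ 8·8 = 64 ≡ 12 (mod 13).
    Then x = 3 + 5·12 = 63, valid modulo lcm(5, 13) = 65: x ≡ 63 (mod 65).
  Combine with x ≡ 3 (mod 9); new modulus lcm = 585.
    Write x = 63 + 65·t and substitute into x ≡ 3 (mod 9): 65·t ≡ 3 − 63 = -60 (mod 9).
    Reduce coefficients mod 9: 2·t ≡ 3 (mod 9).
    The inverse of 2 mod 9 is 5 (since 2·5 = 10 = 1·9 + 1), so t ≡ 5·3 = 15 ≡ 6 (mod 9).
    Then x = 63 + 65·6 = 453, valid modulo lcm(65, 9) = 585: x ≡ 453 (mod 585).
  Combine with x ≡ 10 (mod 17); new modulus lcm = 9945.
    Write x = 453 + 585·t and substitute into x ≡ 10 (mod 17): 585·t ≡ 10 − 453 = -443 (mod 17).
    Reduce coefficients mod 17: 7·t ≡ 16 (mod 17).
    The inverse of 7 mod 17 is 5 (since 7·5 = 35 = 2·17 + 1), so t ≡ 5·16 = 80 ≡ 12 (mod 17).
    Then x = 453 + 585·12 = 7473, valid modulo lcm(585, 17) = 9945: x ≡ 7473 (mod 9945).
Verify against each original: 7473 mod 5 = 3, 7473 mod 13 = 11, 7473 mod 9 = 3, 7473 mod 17 = 10.

x ≡ 7473 (mod 9945).


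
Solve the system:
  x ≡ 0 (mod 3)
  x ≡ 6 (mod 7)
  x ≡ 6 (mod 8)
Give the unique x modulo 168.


Moduli 3, 7, 8 are pairwise coprime; by CRT there is a unique solution modulo M = 3 · 7 · 8 = 168.
Solve pairwise, accumulating the modulus:
  Start with x ≡ 0 (mod 3).
  Combine with x ≡ 6 (mod 7): since gcd(3, 7) = 1, we get a unique residue mod 21.
    Write x = 0 + 3·t and substitute into x ≡ 6 (mod 7): 3·t ≡ 6 − 0 = 6 (mod 7).
    The inverse of 3 mod 7 is 5 (since 3·5 = 15 = 2·7 + 1), so t ≡ 5·6 = 30 ≡ 2 (mod 7).
    Then x = 0 + 3·2 = 6, valid modulo lcm(3, 7) = 21: x ≡ 6 (mod 21).
  Combine with x ≡ 6 (mod 8): since gcd(21, 8) = 1, we get a unique residue mod 168.
    Write x = 6 + 21·t and substitute into x ≡ 6 (mod 8): 21·t ≡ 6 − 6 = 0 (mod 8).
    Reduce coefficients mod 8: 5·t ≡ 0 (mod 8).
    The inverse of 5 mod 8 is 5 (since 5·5 = 25 = 3·8 + 1), so t ≡ 5·0 = 0 ≡ 0 (mod 8).
    Then x = 6 + 21·0 = 6, valid modulo lcm(21, 8) = 168: x ≡ 6 (mod 168).
Verify: 6 mod 3 = 0 ✓, 6 mod 7 = 6 ✓, 6 mod 8 = 6 ✓.

x ≡ 6 (mod 168).


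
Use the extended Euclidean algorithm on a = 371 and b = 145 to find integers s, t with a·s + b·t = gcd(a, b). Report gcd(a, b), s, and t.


Euclidean algorithm on (371, 145) — divide until remainder is 0:
  371 = 2 · 145 + 81
  145 = 1 · 81 + 64
  81 = 1 · 64 + 17
  64 = 3 · 17 + 13
  17 = 1 · 13 + 4
  13 = 3 · 4 + 1
  4 = 4 · 1 + 0
gcd(371, 145) = 1.
Track Bezout coefficients alongside the remainders: start with r₀ = 371 = a·1 + b·0 (s = 1, t = 0) and r₁ = 145 = a·0 + b·1 (s = 0, t = 1); each new remainder r_{k+1} = r_{k-1} − q_k·r_k inherits s_{k+1} = s_{k-1} − q_k·s_k, t_{k+1} = t_{k-1} − q_k·t_k, so r_k = a·s_k + b·t_k at every step:
  q = 2: r = 81, s = 1 − 2·0 = 1, t = 0 − 2·1 = -2  (check: 371·1 + 145·(-2) = 81)
  q = 1: r = 64, s = 0 − 1·1 = -1, t = 1 − 1·(-2) = 3  (check: 371·(-1) + 145·3 = 64)
  q = 1: r = 17, s = 1 − 1·(-1) = 2, t = -2 − 1·3 = -5  (check: 371·2 + 145·(-5) = 17)
  q = 3: r = 13, s = -1 − 3·2 = -7, t = 3 − 3·(-5) = 18  (check: 371·(-7) + 145·18 = 13)
  q = 1: r = 4, s = 2 − 1·(-7) = 9, t = -5 − 1·18 = -23  (check: 371·9 + 145·(-23) = 4)
  q = 3: r = 1, s = -7 − 3·9 = -34, t = 18 − 3·(-23) = 87  (check: 371·(-34) + 145·87 = 1)
The row with r = 1 (the gcd) gives the Bezout coefficients s = -34, t = 87.
Result: 371 · (-34) + 145 · (87) = 1.

gcd(371, 145) = 1; s = -34, t = 87 (check: 371·(-34) + 145·87 = 1).


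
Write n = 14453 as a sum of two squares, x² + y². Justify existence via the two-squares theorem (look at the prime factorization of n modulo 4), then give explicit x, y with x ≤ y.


Step 1: Factor n = 14453 = 97 · 149.
Step 2: Check the mod-4 condition on each prime factor: 97 ≡ 1 (mod 4), exponent 1; 149 ≡ 1 (mod 4), exponent 1.
All primes ≡ 3 (mod 4) appear to even exponent (or don't appear), so by the two-squares theorem n IS expressible as a sum of two squares.
Step 3: Build a representation. Here n = 97 · 149 is a product of primes ≡ 1 (mod 4). Each prime p ≡ 1 (mod 4) is itself a sum of two squares; find a² by testing p − a² for a perfect square:
  97: 97 − 1² = 96, 97 − 2² = 93, 97 − 3² = 88, 97 − 4² = 81 = 9² ⇒ 97 = 4² + 9².
  149: 149 − 1² = 148, 149 − 2² = 145, 149 − 3² = 140, 149 − 4² = 133, 149 − 5² = 124, 149 − 6² = 113, 149 − 7² = 100 = 10² ⇒ 149 = 7² + 10².
  Combine using the Brahmagupta–Fibonacci identity (a² + b²)(c² + d²) = (ac − bd)² + (ad + bc)² = (ac + bd)² + (ad − bc)²:
  97 · 149 = 14453: from (4² + 9²)(7² + 10²), take (4·7 − 9·10, 4·10 + 9·7) = (28 − 90, 40 + 63) = (-62, 103); dropping signs (only squares matter) gives (62, 103); check 62² + 103² = 3844 + 10609 = 14453 ✓.
Step 4: Order so x ≤ y and verify: 62² + 103² = 3844 + 10609 = 14453 = n. ✓

n = 14453 = 62² + 103² (one valid representation with x ≤ y).


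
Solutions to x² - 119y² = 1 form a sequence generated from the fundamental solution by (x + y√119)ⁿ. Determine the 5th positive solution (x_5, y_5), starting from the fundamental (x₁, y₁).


Step 1: Find the fundamental solution (x₁, y₁) of x² - 119y² = 1.
  Expand √119 as a continued fraction. a₀ = ⌊√119⌋ = 10; iterate m_{k+1} = d_k·a_k − m_k, d_{k+1} = (119 − m_{k+1}²)/d_k, a_{k+1} = ⌊(a₀ + m_{k+1})/d_{k+1}⌋ (starting m₀ = 0, d₀ = 1), with convergents p_k = a_k·p_{k-1} + p_{k-2}, q_k = a_k·q_{k-1} + q_{k-2} (p₋₁ = 1, q₋₁ = 0):
  k = 0: a₀ = 10; p₀/q₀ = 10/1; p₀² − 119·q₀² = 100 − 119 = -19.
  k = 1: m = 10, d = 19, a = ⌊(10 + 10)/19⌋ = 1; p/q = (1·10 + 1)/(1·1 + 0) = 11/1; p² − 119·q² = 121 − 119 = 2.
  k = 2: m = 9, d = 2, a = ⌊(10 + 9)/2⌋ = 9; p/q = (9·11 + 10)/(9·1 + 1) = 109/10; p² − 119·q² = 11881 − 11900 = -19.
  k = 3: m = 9, d = 19, a = ⌊(10 + 9)/19⌋ = 1; p/q = (1·109 + 11)/(1·10 + 1) = 120/11; p² − 119·q² = 14400 − 14399 = 1.
  The first convergent with p² − 119·q² = 1 gives the fundamental solution (x₁, y₁) = (120, 11).
Step 2: Apply the recurrence (x_{n+1}, y_{n+1}) = (x₁x_n + 119y₁y_n, x₁y_n + y₁x_n) repeatedly.
  From (x_1, y_1) = (120, 11): x_2 = 120·120 + 119·11·11 = 28799; y_2 = 120·11 + 11·120 = 2640.
  From (x_2, y_2) = (28799, 2640): x_3 = 120·28799 + 119·11·2640 = 6911640; y_3 = 120·2640 + 11·28799 = 633589.
  From (x_3, y_3) = (6911640, 633589): x_4 = 120·6911640 + 119·11·633589 = 1658764801; y_4 = 120·633589 + 11·6911640 = 152058720.
  From (x_4, y_4) = (1658764801, 152058720): x_5 = 120·1658764801 + 119·11·152058720 = 398096640600; y_5 = 120·152058720 + 11·1658764801 = 36493459211.
Step 3: Verify x_5² - 119·y_5² = 158480935257005568360000 - 158480935257005568359999 = 1 (should be 1). ✓

(x_1, y_1) = (120, 11); (x_5, y_5) = (398096640600, 36493459211).


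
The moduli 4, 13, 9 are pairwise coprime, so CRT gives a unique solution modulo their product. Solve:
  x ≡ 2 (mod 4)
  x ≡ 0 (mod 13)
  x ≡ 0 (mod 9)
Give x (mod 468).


Moduli 4, 13, 9 are pairwise coprime; by CRT there is a unique solution modulo M = 4 · 13 · 9 = 468.
Solve pairwise, accumulating the modulus:
  Start with x ≡ 2 (mod 4).
  Combine with x ≡ 0 (mod 13): since gcd(4, 13) = 1, we get a unique residue mod 52.
    Write x = 2 + 4·t and substitute into x ≡ 0 (mod 13): 4·t ≡ 0 − 2 = -2 (mod 13).
    Reduce coefficients mod 13: 4·t ≡ 11 (mod 13).
    The inverse of 4 mod 13 is 10 (since 4·10 = 40 = 3·13 + 1), so t ≡ 10·11 = 110 ≡ 6 (mod 13).
    Then x = 2 + 4·6 = 26, valid modulo lcm(4, 13) = 52: x ≡ 26 (mod 52).
  Combine with x ≡ 0 (mod 9): since gcd(52, 9) = 1, we get a unique residue mod 468.
    Write x = 26 + 52·t and substitute into x ≡ 0 (mod 9): 52·t ≡ 0 − 26 = -26 (mod 9).
    Reduce coefficients mod 9: 7·t ≡ 1 (mod 9).
    The inverse of 7 mod 9 is 4 (since 7·4 = 28 = 3·9 + 1), so t ≡ 4·1 = 4 ≡ 4 (mod 9).
    Then x = 26 + 52·4 = 234, valid modulo lcm(52, 9) = 468: x ≡ 234 (mod 468).
Verify: 234 mod 4 = 2 ✓, 234 mod 13 = 0 ✓, 234 mod 9 = 0 ✓.

x ≡ 234 (mod 468).


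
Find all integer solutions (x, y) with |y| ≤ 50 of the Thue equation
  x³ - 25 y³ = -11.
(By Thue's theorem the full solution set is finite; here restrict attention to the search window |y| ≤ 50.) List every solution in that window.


The equation is x³ - 25y³ = -11. For fixed y, x³ = 25·y³ − 11, so a solution requires the RHS to be a perfect cube.
Strategy: iterate y from -50 to 50, compute RHS = 25·y³ − 11, and check whether it is a (positive or negative) perfect cube.
Check small values of y:
  y = 0: RHS = -11 is not a perfect cube.
  y = 1: RHS = 14 is not a perfect cube.
  y = -1: RHS = -36 is not a perfect cube.
  y = 2: RHS = 189 is not a perfect cube.
  y = -2: RHS = -211 is not a perfect cube.
  y = 3: RHS = 664 is not a perfect cube.
  y = -3: RHS = -686 is not a perfect cube.
Continuing the search up to |y| = 50 finds no solutions either.
No (x, y) in the scanned range satisfies the equation.

No integer solutions with |y| ≤ 50.


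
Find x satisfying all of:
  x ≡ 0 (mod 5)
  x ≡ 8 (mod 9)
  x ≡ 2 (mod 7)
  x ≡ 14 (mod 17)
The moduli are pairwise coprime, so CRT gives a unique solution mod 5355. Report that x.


Product of moduli M = 5 · 9 · 7 · 17 = 5355.
Merge one congruence at a time:
  Start: x ≡ 0 (mod 5).
  Combine with x ≡ 8 (mod 9); new modulus lcm = 45.
    Write x = 0 + 5·t and substitute into x ≡ 8 (mod 9): 5·t ≡ 8 − 0 = 8 (mod 9).
    The inverse of 5 mod 9 is 2 (since 5·2 = 10 = 1·9 + 1), so t ≡ 2·8 = 16 ≡ 7 (mod 9).
    Then x = 0 + 5·7 = 35, valid modulo lcm(5, 9) = 45: x ≡ 35 (mod 45).
  Combine with x ≡ 2 (mod 7); new modulus lcm = 315.
    Write x = 35 + 45·t and substitute into x ≡ 2 (mod 7): 45·t ≡ 2 − 35 = -33 (mod 7).
    Reduce coefficients mod 7: 3·t ≡ 2 (mod 7).
    The inverse of 3 mod 7 is 5 (since 3·5 = 15 = 2·7 + 1), so t ≡ 5·2 = 10 ≡ 3 (mod 7).
    Then x = 35 + 45·3 = 170, valid modulo lcm(45, 7) = 315: x ≡ 170 (mod 315).
  Combine with x ≡ 14 (mod 17); new modulus lcm = 5355.
    Write x = 170 + 315·t and substitute into x ≡ 14 (mod 17): 315·t ≡ 14 − 170 = -156 (mod 17).
    Reduce coefficients mod 17: 9·t ≡ 14 (mod 17).
    The inverse of 9 mod 17 is 2 (since 9·2 = 18 = 1·17 + 1), so t ≡ 2·14 = 28 ≡ 11 (mod 17).
    Then x = 170 + 315·11 = 3635, valid modulo lcm(315, 17) = 5355: x ≡ 3635 (mod 5355).
Verify against each original: 3635 mod 5 = 0, 3635 mod 9 = 8, 3635 mod 7 = 2, 3635 mod 17 = 14.

x ≡ 3635 (mod 5355).


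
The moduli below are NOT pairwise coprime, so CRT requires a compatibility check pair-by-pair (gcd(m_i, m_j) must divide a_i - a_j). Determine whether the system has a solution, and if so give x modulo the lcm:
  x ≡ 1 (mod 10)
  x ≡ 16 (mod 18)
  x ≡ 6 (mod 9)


Moduli 10, 18, 9 are not pairwise coprime, so CRT works modulo lcm(m_i) when all pairwise compatibility conditions hold.
Pairwise compatibility: gcd(m_i, m_j) must divide a_i - a_j for every pair.
Merge one congruence at a time:
  Start: x ≡ 1 (mod 10).
  Combine with x ≡ 16 (mod 18): gcd(10, 18) = 2, and 16 - 1 = 15 is NOT divisible by 2.
    ⇒ system is inconsistent (no integer solution).

No solution (the system is inconsistent).


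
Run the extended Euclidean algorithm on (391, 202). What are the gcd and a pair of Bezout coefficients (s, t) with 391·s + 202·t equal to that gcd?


Euclidean algorithm on (391, 202) — divide until remainder is 0:
  391 = 1 · 202 + 189
  202 = 1 · 189 + 13
  189 = 14 · 13 + 7
  13 = 1 · 7 + 6
  7 = 1 · 6 + 1
  6 = 6 · 1 + 0
gcd(391, 202) = 1.
Track Bezout coefficients alongside the remainders: start with r₀ = 391 = a·1 + b·0 (s = 1, t = 0) and r₁ = 202 = a·0 + b·1 (s = 0, t = 1); each new remainder r_{k+1} = r_{k-1} − q_k·r_k inherits s_{k+1} = s_{k-1} − q_k·s_k, t_{k+1} = t_{k-1} − q_k·t_k, so r_k = a·s_k + b·t_k at every step:
  q = 1: r = 189, s = 1 − 1·0 = 1, t = 0 − 1·1 = -1  (check: 391·1 + 202·(-1) = 189)
  q = 1: r = 13, s = 0 − 1·1 = -1, t = 1 − 1·(-1) = 2  (check: 391·(-1) + 202·2 = 13)
  q = 14: r = 7, s = 1 − 14·(-1) = 15, t = -1 − 14·2 = -29  (check: 391·15 + 202·(-29) = 7)
  q = 1: r = 6, s = -1 − 1·15 = -16, t = 2 − 1·(-29) = 31  (check: 391·(-16) + 202·31 = 6)
  q = 1: r = 1, s = 15 − 1·(-16) = 31, t = -29 − 1·31 = -60  (check: 391·31 + 202·(-60) = 1)
The row with r = 1 (the gcd) gives the Bezout coefficients s = 31, t = -60.
Result: 391 · (31) + 202 · (-60) = 1.

gcd(391, 202) = 1; s = 31, t = -60 (check: 391·31 + 202·(-60) = 1).


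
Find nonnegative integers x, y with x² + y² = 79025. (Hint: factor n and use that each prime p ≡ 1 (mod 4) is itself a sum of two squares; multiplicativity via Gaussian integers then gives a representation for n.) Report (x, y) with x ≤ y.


Step 1: Factor n = 79025 = 5^2 · 29 · 109.
Step 2: Check the mod-4 condition on each prime factor: 5 ≡ 1 (mod 4), exponent 2; 29 ≡ 1 (mod 4), exponent 1; 109 ≡ 1 (mod 4), exponent 1.
All primes ≡ 3 (mod 4) appear to even exponent (or don't appear), so by the two-squares theorem n IS expressible as a sum of two squares.
Step 3: Build a representation. Group n = k² · m with k = 5 and m = 29 · 109 = 3161 (a product of primes ≡ 1 (mod 4)); a representation of m scales to one of n via (k·x)² + (k·y)² = k²(x² + y²). Each prime p ≡ 1 (mod 4) is itself a sum of two squares; find a² by testing p − a² for a perfect square:
  29: 29 − 1² = 28, 29 − 2² = 25 = 5² ⇒ 29 = 2² + 5².
  109: 109 − 1² = 108, 109 − 2² = 105, 109 − 3² = 100 = 10² ⇒ 109 = 3² + 10².
  Combine using the Brahmagupta–Fibonacci identity (a² + b²)(c² + d²) = (ac − bd)² + (ad + bc)² = (ac + bd)² + (ad − bc)²:
  29 · 109 = 3161: from (2² + 5²)(3² + 10²), take (2·3 − 5·10, 2·10 + 5·3) = (6 − 50, 20 + 15) = (-44, 35); dropping signs (only squares matter) gives (44, 35); check 44² + 35² = 1936 + 1225 = 3161 ✓.
  Scale by k = 5: (5·44, 5·35) = (220, 175).
Step 4: Order so x ≤ y and verify: 175² + 220² = 30625 + 48400 = 79025 = n. ✓

n = 79025 = 175² + 220² (one valid representation with x ≤ y).


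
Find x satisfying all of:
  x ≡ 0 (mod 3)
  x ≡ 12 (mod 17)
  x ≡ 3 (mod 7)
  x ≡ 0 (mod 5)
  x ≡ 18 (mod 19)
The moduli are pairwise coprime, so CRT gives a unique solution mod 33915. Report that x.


Product of moduli M = 3 · 17 · 7 · 5 · 19 = 33915.
Merge one congruence at a time:
  Start: x ≡ 0 (mod 3).
  Combine with x ≡ 12 (mod 17); new modulus lcm = 51.
    Write x = 0 + 3·t and substitute into x ≡ 12 (mod 17): 3·t ≡ 12 − 0 = 12 (mod 17).
    The inverse of 3 mod 17 is 6 (since 3·6 = 18 = 1·17 + 1), so t ≡ 6·12 = 72 ≡ 4 (mod 17).
    Then x = 0 + 3·4 = 12, valid modulo lcm(3, 17) = 51: x ≡ 12 (mod 51).
  Combine with x ≡ 3 (mod 7); new modulus lcm = 357.
    Write x = 12 + 51·t and substitute into x ≡ 3 (mod 7): 51·t ≡ 3 − 12 = -9 (mod 7).
    Reduce coefficients mod 7: 2·t ≡ 5 (mod 7).
    The inverse of 2 mod 7 is 4 (since 2·4 = 8 = 1·7 + 1), so t ≡ 4·5 = 20 ≡ 6 (mod 7).
    Then x = 12 + 51·6 = 318, valid modulo lcm(51, 7) = 357: x ≡ 318 (mod 357).
  Combine with x ≡ 0 (mod 5); new modulus lcm = 1785.
    Write x = 318 + 357·t and substitute into x ≡ 0 (mod 5): 357·t ≡ 0 − 318 = -318 (mod 5).
    Reduce coefficients mod 5: 2·t ≡ 2 (mod 5).
    The inverse of 2 mod 5 is 3 (since 2·3 = 6 = 1·5 + 1), so t ≡ 3·2 = 6 ≡ 1 (mod 5).
    Then x = 318 + 357·1 = 675, valid modulo lcm(357, 5) = 1785: x ≡ 675 (mod 1785).
  Combine with x ≡ 18 (mod 19); new modulus lcm = 33915.
    Write x = 675 + 1785·t and substitute into x ≡ 18 (mod 19): 1785·t ≡ 18 − 675 = -657 (mod 19).
    Reduce coefficients mod 19: 18·t ≡ 8 (mod 19).
    The inverse of 18 mod 19 is 18 (since 18·18 = 324 = 17·19 + 1), so t ≡ 18·8 = 144 ≡ 11 (mod 19).
    Then x = 675 + 1785·11 = 20310, valid modulo lcm(1785, 19) = 33915: x ≡ 20310 (mod 33915).
Verify against each original: 20310 mod 3 = 0, 20310 mod 17 = 12, 20310 mod 7 = 3, 20310 mod 5 = 0, 20310 mod 19 = 18.

x ≡ 20310 (mod 33915).


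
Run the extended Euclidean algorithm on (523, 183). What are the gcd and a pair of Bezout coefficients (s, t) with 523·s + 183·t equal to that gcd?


Euclidean algorithm on (523, 183) — divide until remainder is 0:
  523 = 2 · 183 + 157
  183 = 1 · 157 + 26
  157 = 6 · 26 + 1
  26 = 26 · 1 + 0
gcd(523, 183) = 1.
Track Bezout coefficients alongside the remainders: start with r₀ = 523 = a·1 + b·0 (s = 1, t = 0) and r₁ = 183 = a·0 + b·1 (s = 0, t = 1); each new remainder r_{k+1} = r_{k-1} − q_k·r_k inherits s_{k+1} = s_{k-1} − q_k·s_k, t_{k+1} = t_{k-1} − q_k·t_k, so r_k = a·s_k + b·t_k at every step:
  q = 2: r = 157, s = 1 − 2·0 = 1, t = 0 − 2·1 = -2  (check: 523·1 + 183·(-2) = 157)
  q = 1: r = 26, s = 0 − 1·1 = -1, t = 1 − 1·(-2) = 3  (check: 523·(-1) + 183·3 = 26)
  q = 6: r = 1, s = 1 − 6·(-1) = 7, t = -2 − 6·3 = -20  (check: 523·7 + 183·(-20) = 1)
The row with r = 1 (the gcd) gives the Bezout coefficients s = 7, t = -20.
Result: 523 · (7) + 183 · (-20) = 1.

gcd(523, 183) = 1; s = 7, t = -20 (check: 523·7 + 183·(-20) = 1).


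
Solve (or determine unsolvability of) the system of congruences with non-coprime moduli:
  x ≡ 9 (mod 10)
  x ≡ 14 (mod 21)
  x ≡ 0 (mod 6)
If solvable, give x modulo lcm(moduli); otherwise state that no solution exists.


Moduli 10, 21, 6 are not pairwise coprime, so CRT works modulo lcm(m_i) when all pairwise compatibility conditions hold.
Pairwise compatibility: gcd(m_i, m_j) must divide a_i - a_j for every pair.
Merge one congruence at a time:
  Start: x ≡ 9 (mod 10).
  Combine with x ≡ 14 (mod 21): gcd(10, 21) = 1; 14 - 9 = 5, which IS divisible by 1, so compatible.
    Write x = 9 + 10·t and substitute into x ≡ 14 (mod 21): 10·t ≡ 14 − 9 = 5 (mod 21).
    The inverse of 10 mod 21 is 19 (since 10·19 = 190 = 9·21 + 1), so t ≡ 19·5 = 95 ≡ 11 (mod 21).
    Then x = 9 + 10·11 = 119, valid modulo lcm(10, 21) = 210: x ≡ 119 (mod 210).
  Combine with x ≡ 0 (mod 6): gcd(210, 6) = 6, and 0 - 119 = -119 is NOT divisible by 6.
    ⇒ system is inconsistent (no integer solution).

No solution (the system is inconsistent).


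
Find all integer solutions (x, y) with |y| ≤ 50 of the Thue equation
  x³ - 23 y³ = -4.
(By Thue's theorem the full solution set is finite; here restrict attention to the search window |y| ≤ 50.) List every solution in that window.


The equation is x³ - 23y³ = -4. For fixed y, x³ = 23·y³ − 4, so a solution requires the RHS to be a perfect cube.
Strategy: iterate y from -50 to 50, compute RHS = 23·y³ − 4, and check whether it is a (positive or negative) perfect cube.
Check small values of y:
  y = 0: RHS = -4 is not a perfect cube.
  y = 1: RHS = 19 is not a perfect cube.
  y = -1: RHS = -27 = (-3)³ ⇒ x = -3 works.
  y = 2: RHS = 180 is not a perfect cube.
  y = -2: RHS = -188 is not a perfect cube.
  y = 3: RHS = 617 is not a perfect cube.
  y = -3: RHS = -625 is not a perfect cube.
Continuing the search up to |y| = 50 finds no further solutions beyond those listed.
Collected solutions: (-3, -1).

Solutions (with |y| ≤ 50): (-3, -1).


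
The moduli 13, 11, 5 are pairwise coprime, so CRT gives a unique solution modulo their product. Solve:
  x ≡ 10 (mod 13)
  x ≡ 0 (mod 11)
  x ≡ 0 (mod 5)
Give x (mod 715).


Moduli 13, 11, 5 are pairwise coprime; by CRT there is a unique solution modulo M = 13 · 11 · 5 = 715.
Solve pairwise, accumulating the modulus:
  Start with x ≡ 10 (mod 13).
  Combine with x ≡ 0 (mod 11): since gcd(13, 11) = 1, we get a unique residue mod 143.
    Write x = 10 + 13·t and substitute into x ≡ 0 (mod 11): 13·t ≡ 0 − 10 = -10 (mod 11).
    Reduce coefficients mod 11: 2·t ≡ 1 (mod 11).
    The inverse of 2 mod 11 is 6 (since 2·6 = 12 = 1·11 + 1), so t ≡ 6·1 = 6 ≡ 6 (mod 11).
    Then x = 10 + 13·6 = 88, valid modulo lcm(13, 11) = 143: x ≡ 88 (mod 143).
  Combine with x ≡ 0 (mod 5): since gcd(143, 5) = 1, we get a unique residue mod 715.
    Write x = 88 + 143·t and substitute into x ≡ 0 (mod 5): 143·t ≡ 0 − 88 = -88 (mod 5).
    Reduce coefficients mod 5: 3·t ≡ 2 (mod 5).
    The inverse of 3 mod 5 is 2 (since 3·2 = 6 = 1·5 + 1), so t ≡ 2·2 = 4 ≡ 4 (mod 5).
    Then x = 88 + 143·4 = 660, valid modulo lcm(143, 5) = 715: x ≡ 660 (mod 715).
Verify: 660 mod 13 = 10 ✓, 660 mod 11 = 0 ✓, 660 mod 5 = 0 ✓.

x ≡ 660 (mod 715).


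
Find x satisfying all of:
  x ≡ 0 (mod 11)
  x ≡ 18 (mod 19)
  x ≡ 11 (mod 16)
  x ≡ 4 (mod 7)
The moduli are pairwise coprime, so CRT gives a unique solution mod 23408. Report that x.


Product of moduli M = 11 · 19 · 16 · 7 = 23408.
Merge one congruence at a time:
  Start: x ≡ 0 (mod 11).
  Combine with x ≡ 18 (mod 19); new modulus lcm = 209.
    Write x = 0 + 11·t and substitute into x ≡ 18 (mod 19): 11·t ≡ 18 − 0 = 18 (mod 19).
    The inverse of 11 mod 19 is 7 (since 11·7 = 77 = 4·19 + 1), so t ≡ 7·18 = 126 ≡ 12 (mod 19).
    Then x = 0 + 11·12 = 132, valid modulo lcm(11, 19) = 209: x ≡ 132 (mod 209).
  Combine with x ≡ 11 (mod 16); new modulus lcm = 3344.
    Write x = 132 + 209·t and substitute into x ≡ 11 (mod 16): 209·t ≡ 11 − 132 = -121 (mod 16).
    Reduce coefficients mod 16: 1·t ≡ 7 (mod 16).
    So t ≡ 7 (mod 16).
    Then x = 132 + 209·7 = 1595, valid modulo lcm(209, 16) = 3344: x ≡ 1595 (mod 3344).
  Combine with x ≡ 4 (mod 7); new modulus lcm = 23408.
    Write x = 1595 + 3344·t and substitute into x ≡ 4 (mod 7): 3344·t ≡ 4 − 1595 = -1591 (mod 7).
    Reduce coefficients mod 7: 5·t ≡ 5 (mod 7).
    The inverse of 5 mod 7 is 3 (since 5·3 = 15 = 2·7 + 1), so t ≡ 3·5 = 15 ≡ 1 (mod 7).
    Then x = 1595 + 3344·1 = 4939, valid modulo lcm(3344, 7) = 23408: x ≡ 4939 (mod 23408).
Verify against each original: 4939 mod 11 = 0, 4939 mod 19 = 18, 4939 mod 16 = 11, 4939 mod 7 = 4.

x ≡ 4939 (mod 23408).
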